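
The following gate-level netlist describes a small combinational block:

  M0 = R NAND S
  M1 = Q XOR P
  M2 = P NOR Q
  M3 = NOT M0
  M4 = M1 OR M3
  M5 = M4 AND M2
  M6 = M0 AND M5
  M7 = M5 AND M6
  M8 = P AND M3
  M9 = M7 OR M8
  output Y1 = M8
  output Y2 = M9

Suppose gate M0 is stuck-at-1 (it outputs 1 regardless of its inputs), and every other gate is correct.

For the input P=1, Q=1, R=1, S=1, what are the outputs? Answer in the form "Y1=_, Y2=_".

Propagate with M0 forced: M0=1 [stuck-at-1], M1=0, M2=0, M3=0, M4=0, M5=0, M6=0, M7=0, M8=0, M9=0.
So the outputs are Y1=0, Y2=0. (Without the fault they would be Y1=1, Y2=1.)

Y1=0, Y2=0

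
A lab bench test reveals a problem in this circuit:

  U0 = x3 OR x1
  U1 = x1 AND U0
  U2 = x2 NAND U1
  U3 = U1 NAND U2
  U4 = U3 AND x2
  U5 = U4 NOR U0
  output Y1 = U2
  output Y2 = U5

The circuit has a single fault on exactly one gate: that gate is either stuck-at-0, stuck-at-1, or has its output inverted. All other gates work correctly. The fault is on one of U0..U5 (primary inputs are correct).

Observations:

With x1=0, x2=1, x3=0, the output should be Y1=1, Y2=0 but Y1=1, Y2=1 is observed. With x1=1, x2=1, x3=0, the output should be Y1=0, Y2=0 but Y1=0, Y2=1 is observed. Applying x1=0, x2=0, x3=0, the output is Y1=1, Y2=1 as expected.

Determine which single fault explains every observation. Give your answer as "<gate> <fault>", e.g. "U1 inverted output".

U5 stuck-at-1

Fault-free values for test 1 (x1=0, x2=1, x3=0): U0=0, U1=0, U2=1, U3=1, U4=1, U5=0, giving Y1=1, Y2=0. Observed Y1=1, Y2=1.
Test 1: faults giving observed Y1=1, Y2=1 are {U3 stuck-at-0, U3 inverted output, U4 stuck-at-0, U4 inverted output, U5 stuck-at-1, U5 inverted output}.
Test 2 (x1=1, x2=1, x3=0): fault-free U0=1, U1=1, U2=0, U3=1, U4=1, U5=0 → Y1=0, Y2=0; observed Y1=0, Y2=1. Eliminates U3 stuck-at-0, U3 inverted output, U4 stuck-at-0, U4 inverted output.
Test 3 (x1=0, x2=0, x3=0): fault-free U0=0, U1=0, U2=1, U3=1, U4=0, U5=1 → Y1=1, Y2=1; observed Y1=1, Y2=1. Eliminates U5 inverted output.
Only U5 stuck-at-1 is consistent with every test.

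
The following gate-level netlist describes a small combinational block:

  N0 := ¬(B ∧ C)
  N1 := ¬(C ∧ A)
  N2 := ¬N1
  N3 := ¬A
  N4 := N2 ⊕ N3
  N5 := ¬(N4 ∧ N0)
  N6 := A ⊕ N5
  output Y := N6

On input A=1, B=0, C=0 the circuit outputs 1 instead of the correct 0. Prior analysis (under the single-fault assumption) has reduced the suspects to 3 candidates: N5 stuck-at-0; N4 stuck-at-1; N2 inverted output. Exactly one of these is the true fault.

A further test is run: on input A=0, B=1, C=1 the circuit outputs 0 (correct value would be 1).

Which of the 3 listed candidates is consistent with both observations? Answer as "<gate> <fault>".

N5 stuck-at-0

Evaluate each candidate on input A=0, B=1, C=1:
  N5 stuck-at-0: N0=0, N1=1, N2=0, N3=1, N4=1, N5=0 [stuck-at-0], N6=0 → 0 — matches
  N4 stuck-at-1: N0=0, N1=1, N2=0, N3=1, N4=1 [stuck-at-1], N5=1, N6=1 → 1 — eliminated
  N2 inverted output: N0=0, N1=1, N2=1 [inverted output], N3=1, N4=0, N5=1, N6=1 → 1 — eliminated
Only N5 stuck-at-0 reproduces the observed 0.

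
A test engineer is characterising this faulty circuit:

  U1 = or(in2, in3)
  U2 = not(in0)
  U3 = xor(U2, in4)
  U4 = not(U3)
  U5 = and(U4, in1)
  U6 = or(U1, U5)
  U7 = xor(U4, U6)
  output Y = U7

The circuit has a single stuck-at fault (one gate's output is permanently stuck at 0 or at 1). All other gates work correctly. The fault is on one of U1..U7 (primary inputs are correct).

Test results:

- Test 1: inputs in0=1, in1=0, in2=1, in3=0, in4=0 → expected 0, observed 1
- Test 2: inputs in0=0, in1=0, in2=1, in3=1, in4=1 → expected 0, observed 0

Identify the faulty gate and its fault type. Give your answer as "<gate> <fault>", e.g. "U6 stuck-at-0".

U2 stuck-at-1

Fault-free values for test 1 (in0=1, in1=0, in2=1, in3=0, in4=0): U1=1, U2=0, U3=0, U4=1, U5=0, U6=1, U7=0, giving Y=0. Observed 1.
Test 1: faults giving observed 1 are {U1 stuck-at-0, U2 stuck-at-1, U3 stuck-at-1, U4 stuck-at-0, U6 stuck-at-0, U7 stuck-at-1}.
Test 2 (in0=0, in1=0, in2=1, in3=1, in4=1): fault-free U1=1, U2=1, U3=0, U4=1, U5=0, U6=1, U7=0 → 0; observed 0. Eliminates U1 stuck-at-0, U3 stuck-at-1, U4 stuck-at-0, U6 stuck-at-0, U7 stuck-at-1.
Only U2 stuck-at-1 is consistent with every test.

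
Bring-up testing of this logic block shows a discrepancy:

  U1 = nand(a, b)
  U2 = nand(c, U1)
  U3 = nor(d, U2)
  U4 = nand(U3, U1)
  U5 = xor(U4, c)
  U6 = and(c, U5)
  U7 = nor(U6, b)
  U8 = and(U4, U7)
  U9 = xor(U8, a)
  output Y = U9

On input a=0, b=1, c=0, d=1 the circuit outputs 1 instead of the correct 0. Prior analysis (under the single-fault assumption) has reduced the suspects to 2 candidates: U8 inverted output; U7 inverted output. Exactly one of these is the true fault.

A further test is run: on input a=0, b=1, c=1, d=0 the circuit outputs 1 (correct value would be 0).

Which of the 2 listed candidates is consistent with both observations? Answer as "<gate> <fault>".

Evaluate each candidate on input a=0, b=1, c=1, d=0:
  U8 inverted output: U1=1, U2=0, U3=1, U4=0, U5=1, U6=1, U7=0, U8=1 [inverted output], U9=1 → 1 — matches
  U7 inverted output: U1=1, U2=0, U3=1, U4=0, U5=1, U6=1, U7=1 [inverted output], U8=0, U9=0 → 0 — eliminated
Only U8 inverted output reproduces the observed 1.

U8 inverted output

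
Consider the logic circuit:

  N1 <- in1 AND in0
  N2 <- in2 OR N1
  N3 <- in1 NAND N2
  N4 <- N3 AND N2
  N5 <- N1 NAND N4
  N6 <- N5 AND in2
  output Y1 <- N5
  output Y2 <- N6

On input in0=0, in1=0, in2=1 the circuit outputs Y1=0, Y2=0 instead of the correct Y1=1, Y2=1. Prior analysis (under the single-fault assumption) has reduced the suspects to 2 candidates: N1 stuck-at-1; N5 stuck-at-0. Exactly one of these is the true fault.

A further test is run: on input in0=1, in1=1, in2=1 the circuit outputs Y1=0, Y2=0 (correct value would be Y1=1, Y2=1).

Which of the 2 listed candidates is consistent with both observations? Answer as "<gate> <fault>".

N5 stuck-at-0

Evaluate each candidate on input in0=1, in1=1, in2=1:
  N1 stuck-at-1: N1=1 [stuck-at-1], N2=1, N3=0, N4=0, N5=1, N6=1 → Y1=1, Y2=1 — eliminated
  N5 stuck-at-0: N1=1, N2=1, N3=0, N4=0, N5=0 [stuck-at-0], N6=0 → Y1=0, Y2=0 — matches
Only N5 stuck-at-0 reproduces the observed Y1=0, Y2=0.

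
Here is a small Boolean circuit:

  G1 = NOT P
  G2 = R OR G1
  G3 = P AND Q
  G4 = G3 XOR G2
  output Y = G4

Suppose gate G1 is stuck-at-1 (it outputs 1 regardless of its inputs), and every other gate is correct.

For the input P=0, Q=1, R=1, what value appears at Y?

Propagate with G1 forced: G1=1 [stuck-at-1], G2=1, G3=0, G4=1.
So Y = 1. (Same as the fault-free value — the fault is masked on this input.)

1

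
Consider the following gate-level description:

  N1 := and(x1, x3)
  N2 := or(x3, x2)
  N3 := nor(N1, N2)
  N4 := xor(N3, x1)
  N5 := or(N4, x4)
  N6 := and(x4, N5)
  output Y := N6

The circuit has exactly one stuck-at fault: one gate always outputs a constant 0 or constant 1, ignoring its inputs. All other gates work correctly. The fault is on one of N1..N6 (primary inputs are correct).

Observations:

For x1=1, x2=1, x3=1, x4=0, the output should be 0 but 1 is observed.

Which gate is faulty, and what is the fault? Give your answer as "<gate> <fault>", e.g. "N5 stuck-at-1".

Fault-free values for test 1 (x1=1, x2=1, x3=1, x4=0): N1=1, N2=1, N3=0, N4=1, N5=1, N6=0, giving Y=0. Observed 1.
Test 1: faults giving observed 1 are {N6 stuck-at-1}.
Only N6 stuck-at-1 is consistent with every test.

N6 stuck-at-1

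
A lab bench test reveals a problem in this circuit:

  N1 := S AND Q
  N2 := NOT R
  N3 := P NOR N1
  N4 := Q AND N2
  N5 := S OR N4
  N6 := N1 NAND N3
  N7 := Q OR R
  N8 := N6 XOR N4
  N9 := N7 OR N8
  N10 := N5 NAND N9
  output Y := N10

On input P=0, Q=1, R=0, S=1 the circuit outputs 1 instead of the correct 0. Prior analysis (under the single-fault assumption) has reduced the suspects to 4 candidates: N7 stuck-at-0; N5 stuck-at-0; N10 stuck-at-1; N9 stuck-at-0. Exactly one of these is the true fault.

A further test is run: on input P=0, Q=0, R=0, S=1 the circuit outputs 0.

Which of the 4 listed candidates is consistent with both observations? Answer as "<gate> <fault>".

N7 stuck-at-0

Evaluate each candidate on input P=0, Q=0, R=0, S=1:
  N7 stuck-at-0: N1=0, N2=1, N3=1, N4=0, N5=1, N6=1, N7=0 [stuck-at-0], N8=1, N9=1, N10=0 → 0 — matches
  N5 stuck-at-0: N1=0, N2=1, N3=1, N4=0, N5=0 [stuck-at-0], N6=1, N7=0, N8=1, N9=1, N10=1 → 1 — eliminated
  N10 stuck-at-1: N1=0, N2=1, N3=1, N4=0, N5=1, N6=1, N7=0, N8=1, N9=1, N10=1 [stuck-at-1] → 1 — eliminated
  N9 stuck-at-0: N1=0, N2=1, N3=1, N4=0, N5=1, N6=1, N7=0, N8=1, N9=0 [stuck-at-0], N10=1 → 1 — eliminated
Only N7 stuck-at-0 reproduces the observed 0.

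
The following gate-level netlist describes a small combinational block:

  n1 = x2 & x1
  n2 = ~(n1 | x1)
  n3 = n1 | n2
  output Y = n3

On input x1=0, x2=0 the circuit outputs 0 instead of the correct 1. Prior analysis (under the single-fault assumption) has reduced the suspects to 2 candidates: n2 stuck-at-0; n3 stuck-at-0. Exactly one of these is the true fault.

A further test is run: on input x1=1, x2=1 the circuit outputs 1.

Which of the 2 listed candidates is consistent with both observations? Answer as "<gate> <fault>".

n2 stuck-at-0

Evaluate each candidate on input x1=1, x2=1:
  n2 stuck-at-0: n1=1, n2=0 [stuck-at-0], n3=1 → 1 — matches
  n3 stuck-at-0: n1=1, n2=0, n3=0 [stuck-at-0] → 0 — eliminated
Only n2 stuck-at-0 reproduces the observed 1.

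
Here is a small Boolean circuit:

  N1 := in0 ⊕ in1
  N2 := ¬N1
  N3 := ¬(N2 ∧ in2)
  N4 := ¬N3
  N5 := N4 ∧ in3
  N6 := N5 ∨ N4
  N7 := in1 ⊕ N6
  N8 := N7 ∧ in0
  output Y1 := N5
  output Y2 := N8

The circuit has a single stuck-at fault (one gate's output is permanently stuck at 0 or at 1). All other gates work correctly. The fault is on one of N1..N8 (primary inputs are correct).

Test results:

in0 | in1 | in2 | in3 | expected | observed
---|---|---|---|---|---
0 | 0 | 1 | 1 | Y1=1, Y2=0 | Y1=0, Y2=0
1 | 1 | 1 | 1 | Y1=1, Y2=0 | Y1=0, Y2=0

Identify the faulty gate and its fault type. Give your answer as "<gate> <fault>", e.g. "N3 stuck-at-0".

Fault-free values for test 1 (in0=0, in1=0, in2=1, in3=1): N1=0, N2=1, N3=0, N4=1, N5=1, N6=1, N7=1, N8=0, giving Y1=1, Y2=0. Observed Y1=0, Y2=0.
Test 1: faults giving observed Y1=0, Y2=0 are {N1 stuck-at-1, N2 stuck-at-0, N3 stuck-at-1, N4 stuck-at-0, N5 stuck-at-0}.
Test 2 (in0=1, in1=1, in2=1, in3=1): fault-free N1=0, N2=1, N3=0, N4=1, N5=1, N6=1, N7=0, N8=0 → Y1=1, Y2=0; observed Y1=0, Y2=0. Eliminates N1 stuck-at-1, N2 stuck-at-0, N3 stuck-at-1, N4 stuck-at-0.
Only N5 stuck-at-0 is consistent with every test.

N5 stuck-at-0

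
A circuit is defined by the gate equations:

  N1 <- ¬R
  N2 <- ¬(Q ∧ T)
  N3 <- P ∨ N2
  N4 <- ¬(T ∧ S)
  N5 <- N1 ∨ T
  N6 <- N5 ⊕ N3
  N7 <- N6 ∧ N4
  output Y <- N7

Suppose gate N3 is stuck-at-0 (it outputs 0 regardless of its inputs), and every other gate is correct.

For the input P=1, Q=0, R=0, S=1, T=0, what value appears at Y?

1

Propagate with N3 forced: N1=1, N2=1, N3=0 [stuck-at-0], N4=1, N5=1, N6=1, N7=1.
So Y = 1. (Without the fault it would be 0.)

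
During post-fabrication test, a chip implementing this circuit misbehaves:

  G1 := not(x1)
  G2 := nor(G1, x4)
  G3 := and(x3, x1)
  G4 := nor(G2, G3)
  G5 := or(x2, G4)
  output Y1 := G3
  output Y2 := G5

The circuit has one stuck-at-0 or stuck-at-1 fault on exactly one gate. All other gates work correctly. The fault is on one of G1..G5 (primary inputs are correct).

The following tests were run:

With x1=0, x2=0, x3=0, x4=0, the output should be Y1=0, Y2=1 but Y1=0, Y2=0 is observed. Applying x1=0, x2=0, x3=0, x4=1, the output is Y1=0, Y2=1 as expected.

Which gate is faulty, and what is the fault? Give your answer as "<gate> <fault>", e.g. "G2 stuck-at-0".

G1 stuck-at-0

Fault-free values for test 1 (x1=0, x2=0, x3=0, x4=0): G1=1, G2=0, G3=0, G4=1, G5=1, giving Y1=0, Y2=1. Observed Y1=0, Y2=0.
Test 1: faults giving observed Y1=0, Y2=0 are {G1 stuck-at-0, G2 stuck-at-1, G4 stuck-at-0, G5 stuck-at-0}.
Test 2 (x1=0, x2=0, x3=0, x4=1): fault-free G1=1, G2=0, G3=0, G4=1, G5=1 → Y1=0, Y2=1; observed Y1=0, Y2=1. Eliminates G2 stuck-at-1, G4 stuck-at-0, G5 stuck-at-0.
Only G1 stuck-at-0 is consistent with every test.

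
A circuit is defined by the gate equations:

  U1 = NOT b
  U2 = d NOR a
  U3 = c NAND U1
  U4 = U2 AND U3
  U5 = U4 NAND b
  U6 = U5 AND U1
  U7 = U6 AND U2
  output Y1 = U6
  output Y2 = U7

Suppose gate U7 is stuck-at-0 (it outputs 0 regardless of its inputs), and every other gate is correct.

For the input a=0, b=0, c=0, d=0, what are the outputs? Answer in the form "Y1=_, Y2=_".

Y1=1, Y2=0

Propagate with U7 forced: U1=1, U2=1, U3=1, U4=1, U5=1, U6=1, U7=0 [stuck-at-0].
So the outputs are Y1=1, Y2=0. (Without the fault they would be Y1=1, Y2=1.)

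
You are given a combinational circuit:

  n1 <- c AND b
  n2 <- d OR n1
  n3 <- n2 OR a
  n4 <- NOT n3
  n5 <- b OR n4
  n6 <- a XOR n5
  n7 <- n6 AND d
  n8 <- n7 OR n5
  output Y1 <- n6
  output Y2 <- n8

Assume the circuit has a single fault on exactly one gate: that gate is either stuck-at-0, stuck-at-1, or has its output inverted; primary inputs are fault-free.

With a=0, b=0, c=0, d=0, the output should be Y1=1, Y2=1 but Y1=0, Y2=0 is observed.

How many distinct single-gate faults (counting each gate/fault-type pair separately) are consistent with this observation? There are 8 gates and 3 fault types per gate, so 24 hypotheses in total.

Fault-free: n1=0, n2=0, n3=0, n4=1, n5=1, n6=1, n7=0, n8=1 → Y1=1, Y2=1. Observed Y1=0, Y2=0.
  n1: stuck-at-1, inverted output ✓; others ✗
  n2: stuck-at-1, inverted output ✓; others ✗
  n3: stuck-at-1, inverted output ✓; others ✗
  n4: stuck-at-0, inverted output ✓; others ✗
  n5: stuck-at-0, inverted output ✓; others ✗
  n6: none of the 3 fault types match ✗
  n7: none of the 3 fault types match ✗
  n8: none of the 3 fault types match ✗
Consistent faults: {n1 stuck-at-1, n1 inverted output, n2 stuck-at-1, n2 inverted output, n3 stuck-at-1, n3 inverted output, n4 stuck-at-0, n4 inverted output, n5 stuck-at-0, n5 inverted output} — 10 in all.

10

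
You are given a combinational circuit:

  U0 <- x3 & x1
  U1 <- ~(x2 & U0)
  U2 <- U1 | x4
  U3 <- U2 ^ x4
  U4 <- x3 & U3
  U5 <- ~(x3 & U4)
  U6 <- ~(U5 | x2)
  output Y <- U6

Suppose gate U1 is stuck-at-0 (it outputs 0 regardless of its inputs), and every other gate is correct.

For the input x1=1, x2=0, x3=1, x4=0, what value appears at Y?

0

Propagate with U1 forced: U0=1, U1=0 [stuck-at-0], U2=0, U3=0, U4=0, U5=1, U6=0.
So Y = 0. (Without the fault it would be 1.)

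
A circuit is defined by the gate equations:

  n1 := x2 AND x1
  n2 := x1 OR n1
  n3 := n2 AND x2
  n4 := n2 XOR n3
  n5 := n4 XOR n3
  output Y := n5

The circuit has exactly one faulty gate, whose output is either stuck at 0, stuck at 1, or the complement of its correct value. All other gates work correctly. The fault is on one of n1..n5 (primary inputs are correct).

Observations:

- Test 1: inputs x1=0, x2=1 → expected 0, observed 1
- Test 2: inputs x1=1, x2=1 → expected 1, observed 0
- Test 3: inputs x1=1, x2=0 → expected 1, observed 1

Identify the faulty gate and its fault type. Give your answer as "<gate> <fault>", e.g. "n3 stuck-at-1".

Fault-free values for test 1 (x1=0, x2=1): n1=0, n2=0, n3=0, n4=0, n5=0, giving Y=0. Observed 1.
Test 1: faults giving observed 1 are {n1 stuck-at-1, n1 inverted output, n2 stuck-at-1, n2 inverted output, n4 stuck-at-1, n4 inverted output, n5 stuck-at-1, n5 inverted output}.
Test 2 (x1=1, x2=1): fault-free n1=1, n2=1, n3=1, n4=0, n5=1 → 1; observed 0. Eliminates n1 stuck-at-1, n1 inverted output, n2 stuck-at-1, n5 stuck-at-1.
Test 3 (x1=1, x2=0): fault-free n1=0, n2=1, n3=0, n4=1, n5=1 → 1; observed 1. Eliminates n2 inverted output, n4 inverted output, n5 inverted output.
Only n4 stuck-at-1 is consistent with every test.

n4 stuck-at-1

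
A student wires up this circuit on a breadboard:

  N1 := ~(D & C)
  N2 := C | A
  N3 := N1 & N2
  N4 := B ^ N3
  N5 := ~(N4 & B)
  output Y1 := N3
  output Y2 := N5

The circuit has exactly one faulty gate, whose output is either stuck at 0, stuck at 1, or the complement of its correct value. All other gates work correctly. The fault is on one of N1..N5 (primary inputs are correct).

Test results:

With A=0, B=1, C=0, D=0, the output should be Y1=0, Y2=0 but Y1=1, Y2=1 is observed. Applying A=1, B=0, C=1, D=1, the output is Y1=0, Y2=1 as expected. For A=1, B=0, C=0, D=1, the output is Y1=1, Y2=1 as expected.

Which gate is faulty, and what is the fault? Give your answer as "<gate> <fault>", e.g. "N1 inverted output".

N2 stuck-at-1

Fault-free values for test 1 (A=0, B=1, C=0, D=0): N1=1, N2=0, N3=0, N4=1, N5=0, giving Y1=0, Y2=0. Observed Y1=1, Y2=1.
Test 1: faults giving observed Y1=1, Y2=1 are {N2 stuck-at-1, N2 inverted output, N3 stuck-at-1, N3 inverted output}.
Test 2 (A=1, B=0, C=1, D=1): fault-free N1=0, N2=1, N3=0, N4=0, N5=1 → Y1=0, Y2=1; observed Y1=0, Y2=1. Eliminates N3 stuck-at-1, N3 inverted output.
Test 3 (A=1, B=0, C=0, D=1): fault-free N1=1, N2=1, N3=1, N4=1, N5=1 → Y1=1, Y2=1; observed Y1=1, Y2=1. Eliminates N2 inverted output.
Only N2 stuck-at-1 is consistent with every test.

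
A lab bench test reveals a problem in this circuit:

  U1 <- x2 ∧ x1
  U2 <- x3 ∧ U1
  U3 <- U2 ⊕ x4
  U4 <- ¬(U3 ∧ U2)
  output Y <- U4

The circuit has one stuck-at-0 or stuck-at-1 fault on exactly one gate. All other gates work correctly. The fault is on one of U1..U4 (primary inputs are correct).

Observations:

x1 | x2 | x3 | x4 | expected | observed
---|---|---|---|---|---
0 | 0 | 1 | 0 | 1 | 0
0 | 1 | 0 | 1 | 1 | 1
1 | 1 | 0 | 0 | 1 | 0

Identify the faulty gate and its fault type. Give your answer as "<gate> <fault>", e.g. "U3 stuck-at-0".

Fault-free values for test 1 (x1=0, x2=0, x3=1, x4=0): U1=0, U2=0, U3=0, U4=1, giving Y=1. Observed 0.
Test 1: faults giving observed 0 are {U1 stuck-at-1, U2 stuck-at-1, U4 stuck-at-0}.
Test 2 (x1=0, x2=1, x3=0, x4=1): fault-free U1=0, U2=0, U3=1, U4=1 → 1; observed 1. Eliminates U4 stuck-at-0.
Test 3 (x1=1, x2=1, x3=0, x4=0): fault-free U1=1, U2=0, U3=0, U4=1 → 1; observed 0. Eliminates U1 stuck-at-1.
Only U2 stuck-at-1 is consistent with every test.

U2 stuck-at-1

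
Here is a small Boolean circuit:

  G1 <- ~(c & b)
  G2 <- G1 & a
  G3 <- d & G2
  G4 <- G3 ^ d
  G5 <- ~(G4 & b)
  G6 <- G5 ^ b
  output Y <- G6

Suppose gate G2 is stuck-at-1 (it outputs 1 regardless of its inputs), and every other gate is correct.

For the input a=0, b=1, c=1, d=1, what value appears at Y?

0

Propagate with G2 forced: G1=0, G2=1 [stuck-at-1], G3=1, G4=0, G5=1, G6=0.
So Y = 0. (Without the fault it would be 1.)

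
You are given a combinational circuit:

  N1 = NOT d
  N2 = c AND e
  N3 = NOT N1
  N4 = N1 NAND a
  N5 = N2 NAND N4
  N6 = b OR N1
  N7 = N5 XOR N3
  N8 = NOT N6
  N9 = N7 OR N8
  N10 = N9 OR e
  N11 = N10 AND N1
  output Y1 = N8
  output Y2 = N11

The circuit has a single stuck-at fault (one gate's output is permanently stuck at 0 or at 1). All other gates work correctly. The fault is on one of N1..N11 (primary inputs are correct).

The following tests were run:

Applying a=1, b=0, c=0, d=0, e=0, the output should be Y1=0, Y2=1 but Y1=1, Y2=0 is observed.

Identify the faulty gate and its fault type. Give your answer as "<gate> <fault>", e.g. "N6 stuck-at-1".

N1 stuck-at-0

Fault-free values for test 1 (a=1, b=0, c=0, d=0, e=0): N1=1, N2=0, N3=0, N4=0, N5=1, N6=1, N7=1, N8=0, N9=1, N10=1, N11=1, giving Y1=0, Y2=1. Observed Y1=1, Y2=0.
Test 1: faults giving observed Y1=1, Y2=0 are {N1 stuck-at-0}.
Only N1 stuck-at-0 is consistent with every test.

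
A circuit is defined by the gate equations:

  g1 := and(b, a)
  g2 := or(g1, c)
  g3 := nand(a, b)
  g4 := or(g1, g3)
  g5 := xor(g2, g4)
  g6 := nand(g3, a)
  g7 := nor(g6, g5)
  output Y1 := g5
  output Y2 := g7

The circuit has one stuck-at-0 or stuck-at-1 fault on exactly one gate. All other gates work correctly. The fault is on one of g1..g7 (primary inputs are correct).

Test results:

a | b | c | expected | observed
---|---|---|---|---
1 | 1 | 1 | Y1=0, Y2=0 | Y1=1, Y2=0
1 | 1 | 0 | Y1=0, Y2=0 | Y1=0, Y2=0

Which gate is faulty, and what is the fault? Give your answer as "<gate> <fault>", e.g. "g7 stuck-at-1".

Fault-free values for test 1 (a=1, b=1, c=1): g1=1, g2=1, g3=0, g4=1, g5=0, g6=1, g7=0, giving Y1=0, Y2=0. Observed Y1=1, Y2=0.
Test 1: faults giving observed Y1=1, Y2=0 are {g1 stuck-at-0, g2 stuck-at-0, g4 stuck-at-0, g5 stuck-at-1}.
Test 2 (a=1, b=1, c=0): fault-free g1=1, g2=1, g3=0, g4=1, g5=0, g6=1, g7=0 → Y1=0, Y2=0; observed Y1=0, Y2=0. Eliminates g2 stuck-at-0, g4 stuck-at-0, g5 stuck-at-1.
Only g1 stuck-at-0 is consistent with every test.

g1 stuck-at-0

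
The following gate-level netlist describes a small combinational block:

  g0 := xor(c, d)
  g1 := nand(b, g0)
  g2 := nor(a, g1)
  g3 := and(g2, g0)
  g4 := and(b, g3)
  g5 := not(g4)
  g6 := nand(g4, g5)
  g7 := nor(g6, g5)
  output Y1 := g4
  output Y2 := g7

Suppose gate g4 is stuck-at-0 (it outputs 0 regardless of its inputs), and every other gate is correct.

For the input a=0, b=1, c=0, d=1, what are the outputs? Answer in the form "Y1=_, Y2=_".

Y1=0, Y2=0

Propagate with g4 forced: g0=1, g1=0, g2=1, g3=1, g4=0 [stuck-at-0], g5=1, g6=1, g7=0.
So the outputs are Y1=0, Y2=0. (Without the fault they would be Y1=1, Y2=0.)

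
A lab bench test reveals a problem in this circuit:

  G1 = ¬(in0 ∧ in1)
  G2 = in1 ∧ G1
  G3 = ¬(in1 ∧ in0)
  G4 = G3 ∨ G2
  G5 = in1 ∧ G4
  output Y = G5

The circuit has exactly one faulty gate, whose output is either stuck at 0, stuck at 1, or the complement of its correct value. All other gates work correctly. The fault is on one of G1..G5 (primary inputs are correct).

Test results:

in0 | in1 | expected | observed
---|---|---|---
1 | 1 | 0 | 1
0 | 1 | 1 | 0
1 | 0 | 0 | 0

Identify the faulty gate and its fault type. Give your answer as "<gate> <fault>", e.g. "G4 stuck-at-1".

G4 inverted output

Fault-free values for test 1 (in0=1, in1=1): G1=0, G2=0, G3=0, G4=0, G5=0, giving Y=0. Observed 1.
Test 1: faults giving observed 1 are {G1 stuck-at-1, G1 inverted output, G2 stuck-at-1, G2 inverted output, G3 stuck-at-1, G3 inverted output, G4 stuck-at-1, G4 inverted output, G5 stuck-at-1, G5 inverted output}.
Test 2 (in0=0, in1=1): fault-free G1=1, G2=1, G3=1, G4=1, G5=1 → 1; observed 0. Eliminates G1 stuck-at-1, G1 inverted output, G2 stuck-at-1, G2 inverted output, G3 stuck-at-1, G3 inverted output, G4 stuck-at-1, G5 stuck-at-1.
Test 3 (in0=1, in1=0): fault-free G1=1, G2=0, G3=1, G4=1, G5=0 → 0; observed 0. Eliminates G5 inverted output.
Only G4 inverted output is consistent with every test.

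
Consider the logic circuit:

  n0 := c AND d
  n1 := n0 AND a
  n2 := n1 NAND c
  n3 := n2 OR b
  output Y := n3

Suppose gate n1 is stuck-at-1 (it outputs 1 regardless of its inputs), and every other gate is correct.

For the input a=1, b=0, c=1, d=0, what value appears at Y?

0

Propagate with n1 forced: n0=0, n1=1 [stuck-at-1], n2=0, n3=0.
So Y = 0. (Without the fault it would be 1.)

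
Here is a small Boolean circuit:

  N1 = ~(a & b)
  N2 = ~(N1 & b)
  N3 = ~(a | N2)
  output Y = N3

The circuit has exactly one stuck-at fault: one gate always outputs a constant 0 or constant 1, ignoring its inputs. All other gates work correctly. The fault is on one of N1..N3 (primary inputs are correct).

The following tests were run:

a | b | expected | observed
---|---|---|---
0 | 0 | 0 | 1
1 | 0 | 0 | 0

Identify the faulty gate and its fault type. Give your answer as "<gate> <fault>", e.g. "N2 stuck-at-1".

N2 stuck-at-0

Fault-free values for test 1 (a=0, b=0): N1=1, N2=1, N3=0, giving Y=0. Observed 1.
Test 1: faults giving observed 1 are {N2 stuck-at-0, N3 stuck-at-1}.
Test 2 (a=1, b=0): fault-free N1=1, N2=1, N3=0 → 0; observed 0. Eliminates N3 stuck-at-1.
Only N2 stuck-at-0 is consistent with every test.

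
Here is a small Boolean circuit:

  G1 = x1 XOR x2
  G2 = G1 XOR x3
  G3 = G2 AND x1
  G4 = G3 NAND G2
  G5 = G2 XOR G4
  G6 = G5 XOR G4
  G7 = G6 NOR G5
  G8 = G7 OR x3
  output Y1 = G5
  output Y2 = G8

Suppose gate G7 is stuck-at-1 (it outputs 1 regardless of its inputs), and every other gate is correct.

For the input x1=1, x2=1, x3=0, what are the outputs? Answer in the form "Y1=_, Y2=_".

Y1=1, Y2=1

Propagate with G7 forced: G1=0, G2=0, G3=0, G4=1, G5=1, G6=0, G7=1 [stuck-at-1], G8=1.
So the outputs are Y1=1, Y2=1. (Without the fault they would be Y1=1, Y2=0.)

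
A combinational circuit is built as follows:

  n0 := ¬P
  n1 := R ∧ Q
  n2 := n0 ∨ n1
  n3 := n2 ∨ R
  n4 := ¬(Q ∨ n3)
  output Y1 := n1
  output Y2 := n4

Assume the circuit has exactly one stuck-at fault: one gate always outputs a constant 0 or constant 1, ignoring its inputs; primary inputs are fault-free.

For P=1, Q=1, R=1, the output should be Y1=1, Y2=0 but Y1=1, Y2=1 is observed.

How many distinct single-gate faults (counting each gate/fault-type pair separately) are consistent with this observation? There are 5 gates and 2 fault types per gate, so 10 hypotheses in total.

1

Fault-free: n0=0, n1=1, n2=1, n3=1, n4=0 → Y1=1, Y2=0. Observed Y1=1, Y2=1.
  n0 stuck-at-0: output Y1=1, Y2=0 ✗
  n0 stuck-at-1: output Y1=1, Y2=0 ✗
  n1 stuck-at-0: output Y1=0, Y2=0 ✗
  n1 stuck-at-1: output Y1=1, Y2=0 ✗
  n2 stuck-at-0: output Y1=1, Y2=0 ✗
  n2 stuck-at-1: output Y1=1, Y2=0 ✗
  n3 stuck-at-0: output Y1=1, Y2=0 ✗
  n3 stuck-at-1: output Y1=1, Y2=0 ✗
  n4 stuck-at-0: output Y1=1, Y2=0 ✗
  n4 stuck-at-1: output Y1=1, Y2=1 ✓
Consistent faults: {n4 stuck-at-1} — 1 in all.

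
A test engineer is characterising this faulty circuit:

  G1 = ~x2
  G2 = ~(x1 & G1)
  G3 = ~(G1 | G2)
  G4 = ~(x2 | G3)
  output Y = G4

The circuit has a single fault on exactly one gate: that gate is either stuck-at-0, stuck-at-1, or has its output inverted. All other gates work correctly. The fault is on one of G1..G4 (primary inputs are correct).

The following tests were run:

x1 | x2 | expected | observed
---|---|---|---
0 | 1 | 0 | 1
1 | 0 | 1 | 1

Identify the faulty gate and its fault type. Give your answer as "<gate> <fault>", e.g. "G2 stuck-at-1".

Fault-free values for test 1 (x1=0, x2=1): G1=0, G2=1, G3=0, G4=0, giving Y=0. Observed 1.
Test 1: faults giving observed 1 are {G4 stuck-at-1, G4 inverted output}.
Test 2 (x1=1, x2=0): fault-free G1=1, G2=0, G3=0, G4=1 → 1; observed 1. Eliminates G4 inverted output.
Only G4 stuck-at-1 is consistent with every test.

G4 stuck-at-1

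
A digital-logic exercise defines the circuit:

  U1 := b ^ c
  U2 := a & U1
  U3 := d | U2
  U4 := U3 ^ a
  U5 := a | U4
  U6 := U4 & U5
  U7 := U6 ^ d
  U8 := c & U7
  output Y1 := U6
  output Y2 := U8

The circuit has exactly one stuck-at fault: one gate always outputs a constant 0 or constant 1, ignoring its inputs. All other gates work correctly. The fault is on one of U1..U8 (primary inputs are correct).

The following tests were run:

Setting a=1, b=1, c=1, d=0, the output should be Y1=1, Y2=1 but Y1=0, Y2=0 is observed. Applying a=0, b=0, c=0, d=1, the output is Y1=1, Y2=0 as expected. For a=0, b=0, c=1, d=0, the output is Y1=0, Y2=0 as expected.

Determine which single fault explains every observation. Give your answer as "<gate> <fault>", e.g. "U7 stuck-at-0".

Fault-free values for test 1 (a=1, b=1, c=1, d=0): U1=0, U2=0, U3=0, U4=1, U5=1, U6=1, U7=1, U8=1, giving Y1=1, Y2=1. Observed Y1=0, Y2=0.
Test 1: faults giving observed Y1=0, Y2=0 are {U1 stuck-at-1, U2 stuck-at-1, U3 stuck-at-1, U4 stuck-at-0, U5 stuck-at-0, U6 stuck-at-0}.
Test 2 (a=0, b=0, c=0, d=1): fault-free U1=0, U2=0, U3=1, U4=1, U5=1, U6=1, U7=0, U8=0 → Y1=1, Y2=0; observed Y1=1, Y2=0. Eliminates U4 stuck-at-0, U5 stuck-at-0, U6 stuck-at-0.
Test 3 (a=0, b=0, c=1, d=0): fault-free U1=1, U2=0, U3=0, U4=0, U5=0, U6=0, U7=0, U8=0 → Y1=0, Y2=0; observed Y1=0, Y2=0. Eliminates U2 stuck-at-1, U3 stuck-at-1.
Only U1 stuck-at-1 is consistent with every test.

U1 stuck-at-1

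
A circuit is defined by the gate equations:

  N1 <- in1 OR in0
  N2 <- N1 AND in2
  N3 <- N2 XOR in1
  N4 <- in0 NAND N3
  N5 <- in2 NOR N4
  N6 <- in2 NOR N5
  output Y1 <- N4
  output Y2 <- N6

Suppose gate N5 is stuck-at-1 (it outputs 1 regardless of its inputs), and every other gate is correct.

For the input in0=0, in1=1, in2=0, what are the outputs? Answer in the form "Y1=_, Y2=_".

Propagate with N5 forced: N1=1, N2=0, N3=1, N4=1, N5=1 [stuck-at-1], N6=0.
So the outputs are Y1=1, Y2=0. (Without the fault they would be Y1=1, Y2=1.)

Y1=1, Y2=0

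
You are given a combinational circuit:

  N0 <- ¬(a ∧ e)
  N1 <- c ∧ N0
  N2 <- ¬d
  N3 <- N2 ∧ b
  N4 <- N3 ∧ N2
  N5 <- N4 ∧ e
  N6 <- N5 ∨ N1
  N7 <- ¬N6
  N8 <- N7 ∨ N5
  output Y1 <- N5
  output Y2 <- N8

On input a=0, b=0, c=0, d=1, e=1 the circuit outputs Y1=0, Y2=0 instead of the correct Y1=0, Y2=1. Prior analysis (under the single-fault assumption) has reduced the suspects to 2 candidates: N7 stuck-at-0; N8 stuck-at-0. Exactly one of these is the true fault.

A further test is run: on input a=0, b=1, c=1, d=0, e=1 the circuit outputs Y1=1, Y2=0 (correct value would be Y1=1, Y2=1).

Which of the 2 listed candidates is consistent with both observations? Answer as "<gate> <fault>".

Evaluate each candidate on input a=0, b=1, c=1, d=0, e=1:
  N7 stuck-at-0: N0=1, N1=1, N2=1, N3=1, N4=1, N5=1, N6=1, N7=0 [stuck-at-0], N8=1 → Y1=1, Y2=1 — eliminated
  N8 stuck-at-0: N0=1, N1=1, N2=1, N3=1, N4=1, N5=1, N6=1, N7=0, N8=0 [stuck-at-0] → Y1=1, Y2=0 — matches
Only N8 stuck-at-0 reproduces the observed Y1=1, Y2=0.

N8 stuck-at-0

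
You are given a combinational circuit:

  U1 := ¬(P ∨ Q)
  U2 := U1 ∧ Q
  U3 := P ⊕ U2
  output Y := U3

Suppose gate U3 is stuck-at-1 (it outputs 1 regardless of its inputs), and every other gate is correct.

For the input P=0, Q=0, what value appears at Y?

Propagate with U3 forced: U1=1, U2=0, U3=1 [stuck-at-1].
So Y = 1. (Without the fault it would be 0.)

1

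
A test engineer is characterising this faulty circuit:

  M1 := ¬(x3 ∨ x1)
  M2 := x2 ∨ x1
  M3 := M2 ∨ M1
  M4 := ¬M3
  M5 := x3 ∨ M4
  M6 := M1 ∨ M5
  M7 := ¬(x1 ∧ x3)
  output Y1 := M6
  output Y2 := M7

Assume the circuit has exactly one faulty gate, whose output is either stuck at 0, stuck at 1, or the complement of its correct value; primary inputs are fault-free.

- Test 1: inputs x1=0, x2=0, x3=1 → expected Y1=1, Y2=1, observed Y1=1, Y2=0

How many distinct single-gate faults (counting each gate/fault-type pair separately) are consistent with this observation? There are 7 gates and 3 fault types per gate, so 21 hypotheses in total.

Fault-free: M1=0, M2=0, M3=0, M4=1, M5=1, M6=1, M7=1 → Y1=1, Y2=1. Observed Y1=1, Y2=0.
  M1: none of the 3 fault types match ✗
  M2: none of the 3 fault types match ✗
  M3: none of the 3 fault types match ✗
  M4: none of the 3 fault types match ✗
  M5: none of the 3 fault types match ✗
  M6: none of the 3 fault types match ✗
  M7: stuck-at-0, inverted output ✓; others ✗
Consistent faults: {M7 stuck-at-0, M7 inverted output} — 2 in all.

2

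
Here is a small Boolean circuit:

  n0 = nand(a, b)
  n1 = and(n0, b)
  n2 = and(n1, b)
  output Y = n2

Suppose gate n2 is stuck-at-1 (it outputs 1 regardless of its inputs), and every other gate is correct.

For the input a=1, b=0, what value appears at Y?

Propagate with n2 forced: n0=1, n1=0, n2=1 [stuck-at-1].
So Y = 1. (Without the fault it would be 0.)

1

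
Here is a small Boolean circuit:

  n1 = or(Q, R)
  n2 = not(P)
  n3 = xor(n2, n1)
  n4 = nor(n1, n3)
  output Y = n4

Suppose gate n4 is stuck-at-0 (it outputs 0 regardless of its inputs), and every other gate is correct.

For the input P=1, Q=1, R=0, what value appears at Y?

Propagate with n4 forced: n1=1, n2=0, n3=1, n4=0 [stuck-at-0].
So Y = 0. (Same as the fault-free value — the fault is masked on this input.)

0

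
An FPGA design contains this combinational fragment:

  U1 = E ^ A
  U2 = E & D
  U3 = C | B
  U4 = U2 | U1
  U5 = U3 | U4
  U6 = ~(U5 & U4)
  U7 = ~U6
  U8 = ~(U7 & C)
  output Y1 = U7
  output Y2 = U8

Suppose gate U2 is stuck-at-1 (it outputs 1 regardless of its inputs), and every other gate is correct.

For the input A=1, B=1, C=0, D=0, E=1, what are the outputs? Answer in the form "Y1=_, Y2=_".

Propagate with U2 forced: U1=0, U2=1 [stuck-at-1], U3=1, U4=1, U5=1, U6=0, U7=1, U8=1.
So the outputs are Y1=1, Y2=1. (Without the fault they would be Y1=0, Y2=1.)

Y1=1, Y2=1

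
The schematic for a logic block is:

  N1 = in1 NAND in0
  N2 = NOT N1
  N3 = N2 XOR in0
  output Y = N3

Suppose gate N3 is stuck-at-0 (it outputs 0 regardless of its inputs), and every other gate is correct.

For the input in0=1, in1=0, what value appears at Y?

Propagate with N3 forced: N1=1, N2=0, N3=0 [stuck-at-0].
So Y = 0. (Without the fault it would be 1.)

0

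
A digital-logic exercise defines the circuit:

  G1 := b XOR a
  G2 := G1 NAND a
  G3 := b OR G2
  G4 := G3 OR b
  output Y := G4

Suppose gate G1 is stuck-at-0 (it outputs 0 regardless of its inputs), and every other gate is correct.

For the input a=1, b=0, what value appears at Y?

1

Propagate with G1 forced: G1=0 [stuck-at-0], G2=1, G3=1, G4=1.
So Y = 1. (Without the fault it would be 0.)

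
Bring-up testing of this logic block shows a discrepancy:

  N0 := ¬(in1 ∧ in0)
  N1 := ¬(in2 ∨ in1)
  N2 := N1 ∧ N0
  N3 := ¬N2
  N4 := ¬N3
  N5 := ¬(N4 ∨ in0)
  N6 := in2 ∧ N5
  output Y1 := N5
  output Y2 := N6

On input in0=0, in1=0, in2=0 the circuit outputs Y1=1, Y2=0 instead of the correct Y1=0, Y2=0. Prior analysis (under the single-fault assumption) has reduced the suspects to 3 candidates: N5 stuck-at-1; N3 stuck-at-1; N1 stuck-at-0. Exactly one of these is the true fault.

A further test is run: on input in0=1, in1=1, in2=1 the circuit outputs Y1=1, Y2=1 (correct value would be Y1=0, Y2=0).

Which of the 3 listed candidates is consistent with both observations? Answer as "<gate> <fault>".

Evaluate each candidate on input in0=1, in1=1, in2=1:
  N5 stuck-at-1: N0=0, N1=0, N2=0, N3=1, N4=0, N5=1 [stuck-at-1], N6=1 → Y1=1, Y2=1 — matches
  N3 stuck-at-1: N0=0, N1=0, N2=0, N3=1 [stuck-at-1], N4=0, N5=0, N6=0 → Y1=0, Y2=0 — eliminated
  N1 stuck-at-0: N0=0, N1=0 [stuck-at-0], N2=0, N3=1, N4=0, N5=0, N6=0 → Y1=0, Y2=0 — eliminated
Only N5 stuck-at-1 reproduces the observed Y1=1, Y2=1.

N5 stuck-at-1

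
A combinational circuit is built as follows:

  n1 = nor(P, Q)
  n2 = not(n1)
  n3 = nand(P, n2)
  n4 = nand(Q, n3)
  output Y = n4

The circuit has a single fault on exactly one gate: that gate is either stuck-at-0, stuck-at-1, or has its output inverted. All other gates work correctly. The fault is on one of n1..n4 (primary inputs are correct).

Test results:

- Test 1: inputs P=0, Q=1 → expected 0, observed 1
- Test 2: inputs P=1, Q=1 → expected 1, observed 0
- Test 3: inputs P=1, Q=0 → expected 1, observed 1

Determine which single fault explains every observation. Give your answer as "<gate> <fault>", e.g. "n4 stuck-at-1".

n3 inverted output

Fault-free values for test 1 (P=0, Q=1): n1=0, n2=1, n3=1, n4=0, giving Y=0. Observed 1.
Test 1: faults giving observed 1 are {n3 stuck-at-0, n3 inverted output, n4 stuck-at-1, n4 inverted output}.
Test 2 (P=1, Q=1): fault-free n1=0, n2=1, n3=0, n4=1 → 1; observed 0. Eliminates n3 stuck-at-0, n4 stuck-at-1.
Test 3 (P=1, Q=0): fault-free n1=0, n2=1, n3=0, n4=1 → 1; observed 1. Eliminates n4 inverted output.
Only n3 inverted output is consistent with every test.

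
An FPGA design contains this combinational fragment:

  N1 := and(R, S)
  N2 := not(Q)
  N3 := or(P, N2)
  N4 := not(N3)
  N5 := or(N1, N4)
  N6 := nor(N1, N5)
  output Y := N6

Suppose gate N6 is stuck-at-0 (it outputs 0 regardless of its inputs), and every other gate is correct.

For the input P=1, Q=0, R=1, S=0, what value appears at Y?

Propagate with N6 forced: N1=0, N2=1, N3=1, N4=0, N5=0, N6=0 [stuck-at-0].
So Y = 0. (Without the fault it would be 1.)

0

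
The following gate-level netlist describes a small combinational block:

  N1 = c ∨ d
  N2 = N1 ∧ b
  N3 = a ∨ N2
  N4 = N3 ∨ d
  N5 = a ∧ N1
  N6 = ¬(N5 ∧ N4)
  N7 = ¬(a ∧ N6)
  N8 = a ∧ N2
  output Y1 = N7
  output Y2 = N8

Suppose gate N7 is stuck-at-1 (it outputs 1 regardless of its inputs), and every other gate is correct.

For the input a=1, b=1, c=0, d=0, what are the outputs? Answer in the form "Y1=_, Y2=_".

Propagate with N7 forced: N1=0, N2=0, N3=1, N4=1, N5=0, N6=1, N7=1 [stuck-at-1], N8=0.
So the outputs are Y1=1, Y2=0. (Without the fault they would be Y1=0, Y2=0.)

Y1=1, Y2=0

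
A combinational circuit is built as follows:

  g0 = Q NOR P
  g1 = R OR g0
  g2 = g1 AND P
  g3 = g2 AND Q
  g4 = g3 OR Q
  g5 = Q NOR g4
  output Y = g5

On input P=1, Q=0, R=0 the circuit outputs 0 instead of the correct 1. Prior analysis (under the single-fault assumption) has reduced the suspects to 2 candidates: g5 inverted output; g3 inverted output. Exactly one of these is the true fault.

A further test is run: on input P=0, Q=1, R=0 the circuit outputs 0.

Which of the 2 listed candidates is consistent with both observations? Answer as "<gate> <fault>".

Evaluate each candidate on input P=0, Q=1, R=0:
  g5 inverted output: g0=0, g1=0, g2=0, g3=0, g4=1, g5=1 [inverted output] → 1 — eliminated
  g3 inverted output: g0=0, g1=0, g2=0, g3=1 [inverted output], g4=1, g5=0 → 0 — matches
Only g3 inverted output reproduces the observed 0.

g3 inverted output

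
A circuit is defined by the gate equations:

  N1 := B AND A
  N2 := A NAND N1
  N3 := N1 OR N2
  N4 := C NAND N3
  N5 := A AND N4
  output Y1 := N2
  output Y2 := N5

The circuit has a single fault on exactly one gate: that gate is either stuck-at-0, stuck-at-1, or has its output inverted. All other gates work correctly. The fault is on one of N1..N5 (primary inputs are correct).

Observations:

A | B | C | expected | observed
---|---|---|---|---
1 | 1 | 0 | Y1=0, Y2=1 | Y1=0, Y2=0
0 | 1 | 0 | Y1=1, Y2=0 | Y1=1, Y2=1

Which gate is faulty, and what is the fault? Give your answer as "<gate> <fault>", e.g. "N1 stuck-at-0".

Fault-free values for test 1 (A=1, B=1, C=0): N1=1, N2=0, N3=1, N4=1, N5=1, giving Y1=0, Y2=1. Observed Y1=0, Y2=0.
Test 1: faults giving observed Y1=0, Y2=0 are {N4 stuck-at-0, N4 inverted output, N5 stuck-at-0, N5 inverted output}.
Test 2 (A=0, B=1, C=0): fault-free N1=0, N2=1, N3=1, N4=1, N5=0 → Y1=1, Y2=0; observed Y1=1, Y2=1. Eliminates N4 stuck-at-0, N4 inverted output, N5 stuck-at-0.
Only N5 inverted output is consistent with every test.

N5 inverted output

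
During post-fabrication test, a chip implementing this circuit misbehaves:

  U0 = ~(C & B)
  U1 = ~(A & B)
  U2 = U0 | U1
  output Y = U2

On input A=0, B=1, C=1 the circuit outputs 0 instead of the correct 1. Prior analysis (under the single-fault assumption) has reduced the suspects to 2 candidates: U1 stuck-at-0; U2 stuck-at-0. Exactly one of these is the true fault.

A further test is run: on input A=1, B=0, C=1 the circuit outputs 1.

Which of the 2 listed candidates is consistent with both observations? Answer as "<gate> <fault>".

U1 stuck-at-0

Evaluate each candidate on input A=1, B=0, C=1:
  U1 stuck-at-0: U0=1, U1=0 [stuck-at-0], U2=1 → 1 — matches
  U2 stuck-at-0: U0=1, U1=1, U2=0 [stuck-at-0] → 0 — eliminated
Only U1 stuck-at-0 reproduces the observed 1.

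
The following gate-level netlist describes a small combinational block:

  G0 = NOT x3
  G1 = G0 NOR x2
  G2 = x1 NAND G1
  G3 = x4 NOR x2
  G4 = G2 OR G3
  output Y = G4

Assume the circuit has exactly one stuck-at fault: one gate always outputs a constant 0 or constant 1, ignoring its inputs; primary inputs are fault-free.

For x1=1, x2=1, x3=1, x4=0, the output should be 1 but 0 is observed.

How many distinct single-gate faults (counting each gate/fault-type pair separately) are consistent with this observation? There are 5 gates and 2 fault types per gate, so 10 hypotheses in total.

Fault-free: G0=0, G1=0, G2=1, G3=0, G4=1 → 1. Observed 0.
  G0 stuck-at-0: output 1 ✗
  G0 stuck-at-1: output 1 ✗
  G1 stuck-at-0: output 1 ✗
  G1 stuck-at-1: output 0 ✓
  G2 stuck-at-0: output 0 ✓
  G2 stuck-at-1: output 1 ✗
  G3 stuck-at-0: output 1 ✗
  G3 stuck-at-1: output 1 ✗
  G4 stuck-at-0: output 0 ✓
  G4 stuck-at-1: output 1 ✗
Consistent faults: {G1 stuck-at-1, G2 stuck-at-0, G4 stuck-at-0} — 3 in all.

3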